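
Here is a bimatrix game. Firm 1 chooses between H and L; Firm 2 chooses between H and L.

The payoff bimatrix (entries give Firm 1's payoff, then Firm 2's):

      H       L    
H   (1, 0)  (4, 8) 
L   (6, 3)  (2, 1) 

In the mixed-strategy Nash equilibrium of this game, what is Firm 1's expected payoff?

22/7

First find q, the probability Firm 2 plays H, from Firm 1's indifference between H and L: q + 4(1−q) = 6q + 2(1−q), giving q = 2/7.
Since Firm 1 is indifferent in equilibrium, Firm 1's expected payoff equals the payoff from either row against (2/7, 5/7). Using H: (2/7) + 4(5/7) = 22/7.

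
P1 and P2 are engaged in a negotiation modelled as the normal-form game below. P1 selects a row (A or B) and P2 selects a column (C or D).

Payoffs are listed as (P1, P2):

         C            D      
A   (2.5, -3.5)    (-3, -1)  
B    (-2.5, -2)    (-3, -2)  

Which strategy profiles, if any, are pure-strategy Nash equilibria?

(A, C): P2 prefers D (-1 > -3.5) — not an equilibrium.
(A, D): P1 gets -3 ≥ -3 from B, and P2 gets -1 ≥ -3.5 from C — Nash equilibrium.
(B, C): P1 prefers A (2.5 > -2.5) — not an equilibrium.
(B, D): P1 gets -3 ≥ -3 from A, and P2 gets -2 ≥ -2 from C — Nash equilibrium.

(A, D) and (B, D)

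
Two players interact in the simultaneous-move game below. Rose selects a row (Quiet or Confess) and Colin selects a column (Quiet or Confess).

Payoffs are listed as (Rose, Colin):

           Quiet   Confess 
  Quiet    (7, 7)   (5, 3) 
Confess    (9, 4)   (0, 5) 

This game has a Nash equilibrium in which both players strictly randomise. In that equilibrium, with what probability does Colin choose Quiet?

Let y be the probability that Colin plays Quiet. In a completely mixed equilibrium, Rose must be indifferent between Quiet and Confess.
Rose's expected payoff from Quiet is 7y + 5(1−y); from Confess it is 9y.
Setting these equal: 2y + 5 = 9y, so y = 5/7.

5/7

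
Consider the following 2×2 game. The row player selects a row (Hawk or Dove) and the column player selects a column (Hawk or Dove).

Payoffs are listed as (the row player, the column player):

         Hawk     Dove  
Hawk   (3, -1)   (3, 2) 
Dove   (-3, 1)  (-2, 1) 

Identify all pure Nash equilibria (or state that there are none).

(Hawk, Hawk): the column player prefers Dove (2 > -1) — not an equilibrium.
(Hawk, Dove): the row player gets 3 ≥ -2 from Dove, and the column player gets 2 ≥ -1 from Hawk — Nash equilibrium.
(Dove, Hawk): the row player prefers Hawk (3 > -3) — not an equilibrium.
(Dove, Dove): the row player prefers Hawk (3 > -2) — not an equilibrium.

(Hawk, Dove)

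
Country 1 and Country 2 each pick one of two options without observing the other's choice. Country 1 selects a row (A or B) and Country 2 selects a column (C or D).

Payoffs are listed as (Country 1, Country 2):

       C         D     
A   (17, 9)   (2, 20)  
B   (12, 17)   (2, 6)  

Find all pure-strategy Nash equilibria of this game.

(A, D)

(A, C): Country 2 prefers D (20 > 9) — not an equilibrium.
(A, D): Country 1 gets 2 ≥ 2 from B, and Country 2 gets 20 ≥ 9 from C — Nash equilibrium.
(B, C): Country 1 prefers A (17 > 12) — not an equilibrium.
(B, D): Country 2 prefers C (17 > 6) — not an equilibrium.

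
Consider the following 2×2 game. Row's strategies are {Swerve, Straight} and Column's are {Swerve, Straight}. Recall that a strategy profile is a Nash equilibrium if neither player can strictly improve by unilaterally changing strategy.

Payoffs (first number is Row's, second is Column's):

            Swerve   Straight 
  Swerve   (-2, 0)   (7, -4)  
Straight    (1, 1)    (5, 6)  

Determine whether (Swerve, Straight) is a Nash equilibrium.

At (Swerve, Straight), Row earns 7; switching to Straight would give 5, so Row has no profitable deviation.
Column earns -4; switching to Swerve would give 0, so Column would deviate.
Since at least one player can profitably deviate, this is not a Nash equilibrium.

No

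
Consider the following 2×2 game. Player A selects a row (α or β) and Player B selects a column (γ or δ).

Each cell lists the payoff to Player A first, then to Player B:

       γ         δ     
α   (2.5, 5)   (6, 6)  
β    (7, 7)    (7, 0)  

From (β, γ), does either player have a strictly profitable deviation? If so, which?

Neither

Player A at (β, γ) earns 7; deviating to α yields 2.5 — not better.
Player B earns 7; deviating to δ yields 0 — not better.
Neither player can strictly improve; the profile is a Nash equilibrium.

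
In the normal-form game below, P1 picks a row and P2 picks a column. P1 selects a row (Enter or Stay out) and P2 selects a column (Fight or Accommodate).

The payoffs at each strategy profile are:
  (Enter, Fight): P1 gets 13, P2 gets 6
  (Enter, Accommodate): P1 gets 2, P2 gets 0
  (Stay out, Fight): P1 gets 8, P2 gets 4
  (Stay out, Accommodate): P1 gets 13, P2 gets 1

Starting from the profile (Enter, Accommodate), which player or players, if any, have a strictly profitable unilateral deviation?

Both

P1 at (Enter, Accommodate) earns 2; deviating to Stay out yields 13 — a strict improvement.
P2 earns 0; deviating to Fight yields 6 — a strict improvement.
Both P1 and P2 have strictly profitable deviations.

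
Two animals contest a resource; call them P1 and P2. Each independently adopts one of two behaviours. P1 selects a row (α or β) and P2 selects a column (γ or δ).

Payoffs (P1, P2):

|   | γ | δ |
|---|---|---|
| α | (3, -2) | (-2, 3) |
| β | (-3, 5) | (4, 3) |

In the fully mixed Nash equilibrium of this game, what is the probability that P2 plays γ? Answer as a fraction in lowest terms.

Let y be the probability that P2 plays γ. In a completely mixed equilibrium, P1 must be indifferent between α and β.
P1's expected payoff from α is 3y − 2(1−y); from β it is −3y + 4(1−y).
Setting these equal: 5y − 2 = −7y + 4, so y = 1/2.

1/2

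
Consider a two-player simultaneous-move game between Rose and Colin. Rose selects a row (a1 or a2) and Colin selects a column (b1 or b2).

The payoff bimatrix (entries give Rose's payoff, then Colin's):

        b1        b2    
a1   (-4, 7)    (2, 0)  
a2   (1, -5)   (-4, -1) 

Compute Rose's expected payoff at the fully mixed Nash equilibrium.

First find y, the probability Colin plays b1, from Rose's indifference between a1 and a2: −4y + 2(1−y) = y − 4(1−y), giving y = 6/11.
Since Rose is indifferent in equilibrium, Rose's expected payoff equals the payoff from either row against (6/11, 5/11). Using a1: −4(6/11) + 2(5/11) = -14/11.

-14/11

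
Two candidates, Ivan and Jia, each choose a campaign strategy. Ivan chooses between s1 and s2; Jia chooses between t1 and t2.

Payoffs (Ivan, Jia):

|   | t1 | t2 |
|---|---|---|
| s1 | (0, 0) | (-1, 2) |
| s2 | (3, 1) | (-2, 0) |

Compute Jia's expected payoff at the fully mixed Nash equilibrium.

2/3

First find x, the probability Ivan plays s1, from Jia's indifference between t1 and t2: (1−x) = 2x, giving x = 1/3.
Since Jia is indifferent in equilibrium, Jia's expected payoff equals the payoff from either column against (1/3, 2/3). Using t1: (2/3) = 2/3.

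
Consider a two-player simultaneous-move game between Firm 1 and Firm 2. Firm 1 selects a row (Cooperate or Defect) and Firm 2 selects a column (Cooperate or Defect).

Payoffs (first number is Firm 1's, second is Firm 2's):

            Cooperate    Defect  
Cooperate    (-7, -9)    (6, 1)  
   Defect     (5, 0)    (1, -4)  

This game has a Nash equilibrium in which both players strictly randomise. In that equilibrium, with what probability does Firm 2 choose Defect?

12/17

Let c be the probability that Firm 2 plays Cooperate. In a completely mixed equilibrium, Firm 1 must be indifferent between Cooperate and Defect.
Firm 1's expected payoff from Cooperate is −7c + 6(1−c); from Defect it is 5c + (1−c).
Setting these equal: −13c + 6 = 4c + 1, so c = 5/17.
Therefore Firm 2 plays Defect with probability 1 − 5/17 = 12/17.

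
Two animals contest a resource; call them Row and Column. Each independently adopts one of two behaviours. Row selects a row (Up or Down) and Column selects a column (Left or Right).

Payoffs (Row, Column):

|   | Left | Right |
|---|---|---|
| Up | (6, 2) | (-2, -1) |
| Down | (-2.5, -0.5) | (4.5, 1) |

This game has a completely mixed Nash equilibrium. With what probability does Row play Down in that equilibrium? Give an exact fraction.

Let p be the probability that Row plays Up. In a completely mixed equilibrium, Column must be indifferent between Left and Right.
Column's expected payoff from Left is 2p − 0.5(1−p); from Right it is −p + (1−p).
Setting these equal: 2.5p − 0.5 = −2p + 1, so p = 1/3.
Therefore Row plays Down with probability 1 − 1/3 = 2/3.

2/3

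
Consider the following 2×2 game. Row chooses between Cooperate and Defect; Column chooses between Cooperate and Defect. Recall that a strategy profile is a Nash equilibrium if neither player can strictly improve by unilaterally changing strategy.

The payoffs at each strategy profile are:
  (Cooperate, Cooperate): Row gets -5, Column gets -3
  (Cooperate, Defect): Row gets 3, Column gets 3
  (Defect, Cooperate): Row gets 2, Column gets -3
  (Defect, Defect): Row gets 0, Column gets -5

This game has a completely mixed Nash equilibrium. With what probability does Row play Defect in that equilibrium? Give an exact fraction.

Let x be the probability that Row plays Cooperate. In a completely mixed equilibrium, Column must be indifferent between Cooperate and Defect.
Column's expected payoff from Cooperate is −3x − 3(1−x); from Defect it is 3x − 5(1−x).
Setting these equal: -3 = 8x − 5, so x = 1/4.
Therefore Row plays Defect with probability 1 − 1/4 = 3/4.

3/4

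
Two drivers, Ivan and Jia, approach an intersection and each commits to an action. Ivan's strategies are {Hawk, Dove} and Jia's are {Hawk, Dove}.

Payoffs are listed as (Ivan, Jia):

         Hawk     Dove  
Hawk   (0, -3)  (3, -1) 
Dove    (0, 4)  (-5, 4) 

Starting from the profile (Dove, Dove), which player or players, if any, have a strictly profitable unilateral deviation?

Ivan at (Dove, Dove) earns -5; deviating to Hawk yields 3 — a strict improvement.
Jia earns 4; deviating to Hawk yields 4 — not better.
Only Ivan has a strictly profitable deviation.

Ivan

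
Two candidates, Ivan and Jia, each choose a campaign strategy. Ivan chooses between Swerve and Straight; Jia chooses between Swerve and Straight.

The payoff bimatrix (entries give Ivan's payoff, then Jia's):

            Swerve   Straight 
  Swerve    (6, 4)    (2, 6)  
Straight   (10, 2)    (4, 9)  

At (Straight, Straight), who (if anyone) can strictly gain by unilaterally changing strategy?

Neither

Ivan at (Straight, Straight) earns 4; deviating to Swerve yields 2 — not better.
Jia earns 9; deviating to Swerve yields 2 — not better.
Neither player can strictly improve; the profile is a Nash equilibrium.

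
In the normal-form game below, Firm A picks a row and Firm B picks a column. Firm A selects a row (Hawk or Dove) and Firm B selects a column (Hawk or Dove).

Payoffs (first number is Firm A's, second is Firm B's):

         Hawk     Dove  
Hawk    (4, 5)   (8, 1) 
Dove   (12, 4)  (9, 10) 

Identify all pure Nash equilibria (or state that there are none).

(Hawk, Hawk): Firm A prefers Dove (12 > 4) — not an equilibrium.
(Hawk, Dove): Firm A prefers Dove (9 > 8); Firm B prefers Hawk (5 > 1) — not an equilibrium.
(Dove, Hawk): Firm B prefers Dove (10 > 4) — not an equilibrium.
(Dove, Dove): Firm A gets 9 ≥ 8 from Hawk, and Firm B gets 10 ≥ 4 from Hawk — Nash equilibrium.

(Dove, Dove)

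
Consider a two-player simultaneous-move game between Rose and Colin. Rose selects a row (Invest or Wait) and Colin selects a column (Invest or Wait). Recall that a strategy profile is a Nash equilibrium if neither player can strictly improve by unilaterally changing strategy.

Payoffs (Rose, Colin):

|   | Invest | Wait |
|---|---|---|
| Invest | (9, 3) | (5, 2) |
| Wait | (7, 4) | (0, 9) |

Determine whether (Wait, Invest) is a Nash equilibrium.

At (Wait, Invest), Rose earns 7; switching to Invest would give 9, so Rose would deviate.
Colin earns 4; switching to Wait would give 9, so Colin would deviate.
Since at least one player can profitably deviate, this is not a Nash equilibrium.

No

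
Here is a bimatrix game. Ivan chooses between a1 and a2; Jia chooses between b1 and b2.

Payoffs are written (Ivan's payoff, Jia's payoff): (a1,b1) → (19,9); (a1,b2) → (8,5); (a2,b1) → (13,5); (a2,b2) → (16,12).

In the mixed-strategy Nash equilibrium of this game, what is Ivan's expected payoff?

100/7

First find q, the probability Jia plays b1, from Ivan's indifference between a1 and a2: 19q + 8(1−q) = 13q + 16(1−q), giving q = 4/7.
Since Ivan is indifferent in equilibrium, Ivan's expected payoff equals the payoff from either row against (4/7, 3/7). Using a1: 19(4/7) + 8(3/7) = 100/7.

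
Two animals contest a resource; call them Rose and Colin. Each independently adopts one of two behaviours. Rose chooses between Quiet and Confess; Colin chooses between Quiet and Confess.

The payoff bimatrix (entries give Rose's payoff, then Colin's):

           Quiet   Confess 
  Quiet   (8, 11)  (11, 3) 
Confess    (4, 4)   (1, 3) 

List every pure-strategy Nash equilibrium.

(Quiet, Quiet)

(Quiet, Quiet): Rose gets 8 ≥ 4 from Confess, and Colin gets 11 ≥ 3 from Confess — Nash equilibrium.
(Quiet, Confess): Colin prefers Quiet (11 > 3) — not an equilibrium.
(Confess, Quiet): Rose prefers Quiet (8 > 4) — not an equilibrium.
(Confess, Confess): Rose prefers Quiet (11 > 1); Colin prefers Quiet (4 > 3) — not an equilibrium.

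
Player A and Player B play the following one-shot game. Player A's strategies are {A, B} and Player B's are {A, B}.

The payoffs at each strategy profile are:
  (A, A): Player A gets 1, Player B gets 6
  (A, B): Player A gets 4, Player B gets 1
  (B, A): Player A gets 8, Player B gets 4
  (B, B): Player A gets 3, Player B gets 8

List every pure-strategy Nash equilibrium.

(A, A): Player A prefers B (8 > 1) — not an equilibrium.
(A, B): Player B prefers A (6 > 1) — not an equilibrium.
(B, A): Player B prefers B (8 > 4) — not an equilibrium.
(B, B): Player A prefers A (4 > 3) — not an equilibrium.

none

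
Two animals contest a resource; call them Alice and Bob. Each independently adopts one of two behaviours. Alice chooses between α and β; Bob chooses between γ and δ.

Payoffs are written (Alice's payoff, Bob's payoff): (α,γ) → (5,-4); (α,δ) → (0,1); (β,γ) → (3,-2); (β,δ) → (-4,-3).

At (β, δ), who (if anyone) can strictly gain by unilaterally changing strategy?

Both

Alice at (β, δ) earns -4; deviating to α yields 0 — a strict improvement.
Bob earns -3; deviating to γ yields -2 — a strict improvement.
Both Alice and Bob have strictly profitable deviations.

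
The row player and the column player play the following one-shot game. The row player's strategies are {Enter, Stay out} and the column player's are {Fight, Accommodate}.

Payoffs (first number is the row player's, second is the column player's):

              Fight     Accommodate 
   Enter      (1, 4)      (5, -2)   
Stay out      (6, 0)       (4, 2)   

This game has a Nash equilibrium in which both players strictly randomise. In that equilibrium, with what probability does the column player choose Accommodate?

Let c be the probability that the column player plays Fight. In a completely mixed equilibrium, the row player must be indifferent between Enter and Stay out.
The row player's expected payoff from Enter is c + 5(1−c); from Stay out it is 6c + 4(1−c).
Setting these equal: −4c + 5 = 2c + 4, so c = 1/6.
Therefore the column player plays Accommodate with probability 1 − 1/6 = 5/6.

5/6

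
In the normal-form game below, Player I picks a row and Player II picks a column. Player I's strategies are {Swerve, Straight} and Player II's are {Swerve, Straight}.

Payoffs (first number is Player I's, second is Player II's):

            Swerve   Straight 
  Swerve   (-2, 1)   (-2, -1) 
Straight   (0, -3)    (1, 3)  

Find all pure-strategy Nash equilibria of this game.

(Swerve, Swerve): Player I prefers Straight (0 > -2) — not an equilibrium.
(Swerve, Straight): Player I prefers Straight (1 > -2); Player II prefers Swerve (1 > -1) — not an equilibrium.
(Straight, Swerve): Player II prefers Straight (3 > -3) — not an equilibrium.
(Straight, Straight): Player I gets 1 ≥ -2 from Swerve, and Player II gets 3 ≥ -3 from Swerve — Nash equilibrium.

(Straight, Straight)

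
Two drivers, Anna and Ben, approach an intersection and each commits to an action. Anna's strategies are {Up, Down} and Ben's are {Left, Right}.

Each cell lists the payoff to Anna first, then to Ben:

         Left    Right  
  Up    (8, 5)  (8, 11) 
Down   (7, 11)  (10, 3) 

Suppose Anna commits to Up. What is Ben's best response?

Right

Against Up, Ben earns 5 from Left and 11 from Right.
So Right is the best response.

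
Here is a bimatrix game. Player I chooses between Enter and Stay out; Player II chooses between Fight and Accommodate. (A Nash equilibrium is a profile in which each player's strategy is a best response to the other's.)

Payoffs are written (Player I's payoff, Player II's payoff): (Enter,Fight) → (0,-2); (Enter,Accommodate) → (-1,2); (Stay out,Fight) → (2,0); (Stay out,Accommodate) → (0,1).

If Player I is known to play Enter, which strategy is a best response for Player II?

Against Enter, Player II earns -2 from Fight and 2 from Accommodate.
So Accommodate is the best response.

Accommodate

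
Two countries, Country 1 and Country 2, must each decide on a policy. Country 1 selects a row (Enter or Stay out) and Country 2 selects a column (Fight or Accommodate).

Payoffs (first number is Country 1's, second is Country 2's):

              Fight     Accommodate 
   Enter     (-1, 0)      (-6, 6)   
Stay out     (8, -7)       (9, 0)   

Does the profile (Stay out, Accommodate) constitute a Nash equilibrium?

At (Stay out, Accommodate), Country 1 earns 9; switching to Enter would give -6, so Country 1 has no profitable deviation.
Country 2 earns 0; switching to Fight would give -7, so Country 2 has no profitable deviation.
Neither player can gain by a unilateral deviation, so this profile is a Nash equilibrium.

Yes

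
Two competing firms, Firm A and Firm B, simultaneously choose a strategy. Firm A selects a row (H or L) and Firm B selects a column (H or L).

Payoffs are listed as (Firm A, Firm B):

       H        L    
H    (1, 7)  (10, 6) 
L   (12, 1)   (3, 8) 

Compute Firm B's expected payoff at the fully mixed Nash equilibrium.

25/4

First find p, the probability Firm A plays H, from Firm B's indifference between H and L: 7p + (1−p) = 6p + 8(1−p), giving p = 7/8.
Since Firm B is indifferent in equilibrium, Firm B's expected payoff equals the payoff from either column against (7/8, 1/8). Using H: 7(7/8) + (1/8) = 25/4.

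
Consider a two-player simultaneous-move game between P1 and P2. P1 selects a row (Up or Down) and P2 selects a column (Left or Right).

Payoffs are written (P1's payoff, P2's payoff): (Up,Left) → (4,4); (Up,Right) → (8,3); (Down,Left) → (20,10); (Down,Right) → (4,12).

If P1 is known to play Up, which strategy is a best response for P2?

Against Up, P2 earns 4 from Left and 3 from Right.
So Left is the best response.

Left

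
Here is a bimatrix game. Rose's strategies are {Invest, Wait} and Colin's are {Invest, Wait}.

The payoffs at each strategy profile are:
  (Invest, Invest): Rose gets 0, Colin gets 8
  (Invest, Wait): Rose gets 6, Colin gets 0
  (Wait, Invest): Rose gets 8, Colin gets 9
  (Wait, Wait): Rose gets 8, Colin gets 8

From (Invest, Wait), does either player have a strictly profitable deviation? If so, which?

Rose at (Invest, Wait) earns 6; deviating to Wait yields 8 — a strict improvement.
Colin earns 0; deviating to Invest yields 8 — a strict improvement.
Both Rose and Colin have strictly profitable deviations.

Both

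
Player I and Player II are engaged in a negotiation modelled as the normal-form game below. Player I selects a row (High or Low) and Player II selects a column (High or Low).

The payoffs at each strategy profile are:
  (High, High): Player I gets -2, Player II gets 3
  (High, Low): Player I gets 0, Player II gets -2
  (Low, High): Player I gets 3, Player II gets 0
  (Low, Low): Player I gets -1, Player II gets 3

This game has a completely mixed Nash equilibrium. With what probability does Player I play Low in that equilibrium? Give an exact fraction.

Let r be the probability that Player I plays High. In a completely mixed equilibrium, Player II must be indifferent between High and Low.
Player II's expected payoff from High is 3r; from Low it is −2r + 3(1−r).
Setting these equal: 3r = −5r + 3, so r = 3/8.
Therefore Player I plays Low with probability 1 − 3/8 = 5/8.

5/8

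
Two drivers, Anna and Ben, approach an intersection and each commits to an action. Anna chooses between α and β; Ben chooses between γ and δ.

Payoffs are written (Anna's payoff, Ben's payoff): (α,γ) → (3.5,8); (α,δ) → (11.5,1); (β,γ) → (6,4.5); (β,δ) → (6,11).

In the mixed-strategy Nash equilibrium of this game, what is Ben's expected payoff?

First find p, the probability Anna plays α, from Ben's indifference between γ and δ: 8p + 4.5(1−p) = p + 11(1−p), giving p = 13/27.
Since Ben is indifferent in equilibrium, Ben's expected payoff equals the payoff from either column against (13/27, 14/27). Using γ: 8(13/27) + 4.5(14/27) = 167/27.

167/27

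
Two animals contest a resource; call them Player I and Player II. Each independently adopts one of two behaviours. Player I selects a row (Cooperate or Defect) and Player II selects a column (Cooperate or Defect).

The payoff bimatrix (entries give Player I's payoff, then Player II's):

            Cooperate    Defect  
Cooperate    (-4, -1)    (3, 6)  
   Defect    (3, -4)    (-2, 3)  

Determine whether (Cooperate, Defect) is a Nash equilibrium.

At (Cooperate, Defect), Player I earns 3; switching to Defect would give -2, so Player I has no profitable deviation.
Player II earns 6; switching to Cooperate would give -1, so Player II has no profitable deviation.
Neither player can gain by a unilateral deviation, so this profile is a Nash equilibrium.

Yes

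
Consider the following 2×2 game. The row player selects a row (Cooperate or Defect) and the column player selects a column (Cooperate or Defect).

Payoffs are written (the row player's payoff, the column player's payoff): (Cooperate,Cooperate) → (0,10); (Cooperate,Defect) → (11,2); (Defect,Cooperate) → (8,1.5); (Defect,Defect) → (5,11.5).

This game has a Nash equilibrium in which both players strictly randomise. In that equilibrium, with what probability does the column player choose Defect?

Let c be the probability that the column player plays Cooperate. In a completely mixed equilibrium, the row player must be indifferent between Cooperate and Defect.
The row player's expected payoff from Cooperate is 11(1−c); from Defect it is 8c + 5(1−c).
Setting these equal: −11c + 11 = 3c + 5, so c = 3/7.
Therefore the column player plays Defect with probability 1 − 3/7 = 4/7.

4/7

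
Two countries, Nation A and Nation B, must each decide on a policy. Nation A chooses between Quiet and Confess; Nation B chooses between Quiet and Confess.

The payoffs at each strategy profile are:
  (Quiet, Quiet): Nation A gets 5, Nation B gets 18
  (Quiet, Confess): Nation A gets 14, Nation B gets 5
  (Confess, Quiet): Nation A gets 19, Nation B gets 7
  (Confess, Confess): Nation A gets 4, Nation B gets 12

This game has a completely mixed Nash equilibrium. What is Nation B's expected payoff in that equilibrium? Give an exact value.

First find x, the probability Nation A plays Quiet, from Nation B's indifference between Quiet and Confess: 18x + 7(1−x) = 5x + 12(1−x), giving x = 5/18.
Since Nation B is indifferent in equilibrium, Nation B's expected payoff equals the payoff from either column against (5/18, 13/18). Using Quiet: 18(5/18) + 7(13/18) = 181/18.

181/18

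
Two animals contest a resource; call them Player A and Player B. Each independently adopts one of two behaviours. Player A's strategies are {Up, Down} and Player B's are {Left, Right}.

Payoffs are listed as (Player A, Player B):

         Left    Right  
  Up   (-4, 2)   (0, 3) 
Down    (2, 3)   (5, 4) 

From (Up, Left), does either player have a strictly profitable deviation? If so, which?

Both

Player A at (Up, Left) earns -4; deviating to Down yields 2 — a strict improvement.
Player B earns 2; deviating to Right yields 3 — a strict improvement.
Both Player A and Player B have strictly profitable deviations.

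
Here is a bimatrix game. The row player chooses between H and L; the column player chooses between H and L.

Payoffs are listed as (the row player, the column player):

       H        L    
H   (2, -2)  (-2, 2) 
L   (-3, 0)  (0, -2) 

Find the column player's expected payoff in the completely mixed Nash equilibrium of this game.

First find x, the probability the row player plays H, from the column player's indifference between H and L: −2x = 2x − 2(1−x), giving x = 1/3.
Since the column player is indifferent in equilibrium, the column player's expected payoff equals the payoff from either column against (1/3, 2/3). Using H: −2(1/3) = -2/3.

-2/3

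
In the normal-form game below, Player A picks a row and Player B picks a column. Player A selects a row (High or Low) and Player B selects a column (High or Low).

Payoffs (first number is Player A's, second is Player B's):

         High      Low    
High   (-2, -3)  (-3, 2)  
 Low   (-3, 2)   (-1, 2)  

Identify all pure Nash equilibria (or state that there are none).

(Low, Low)

(High, High): Player B prefers Low (2 > -3) — not an equilibrium.
(High, Low): Player A prefers Low (-1 > -3) — not an equilibrium.
(Low, High): Player A prefers High (-2 > -3) — not an equilibrium.
(Low, Low): Player A gets -1 ≥ -3 from High, and Player B gets 2 ≥ 2 from High — Nash equilibrium.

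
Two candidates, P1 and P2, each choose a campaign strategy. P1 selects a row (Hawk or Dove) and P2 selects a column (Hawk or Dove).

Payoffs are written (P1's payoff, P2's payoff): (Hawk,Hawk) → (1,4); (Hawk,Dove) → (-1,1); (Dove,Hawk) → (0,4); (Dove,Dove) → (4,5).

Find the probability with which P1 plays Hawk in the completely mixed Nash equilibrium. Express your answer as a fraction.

Let r be the probability that P1 plays Hawk. In a completely mixed equilibrium, P2 must be indifferent between Hawk and Dove.
P2's expected payoff from Hawk is 4r + 4(1−r); from Dove it is r + 5(1−r).
Setting these equal: 4 = −4r + 5, so r = 1/4.

1/4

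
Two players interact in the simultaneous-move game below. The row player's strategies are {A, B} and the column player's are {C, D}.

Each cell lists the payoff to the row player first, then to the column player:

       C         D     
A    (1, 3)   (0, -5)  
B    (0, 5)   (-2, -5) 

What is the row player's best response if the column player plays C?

Against C, the row player earns 1 from A and 0 from B.
So A is the best response.

A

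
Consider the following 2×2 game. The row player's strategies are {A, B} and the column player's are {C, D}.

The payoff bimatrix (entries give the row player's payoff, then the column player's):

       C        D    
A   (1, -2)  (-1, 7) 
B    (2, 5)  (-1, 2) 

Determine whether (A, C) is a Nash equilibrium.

No

At (A, C), the row player earns 1; switching to B would give 2, so the row player would deviate.
The column player earns -2; switching to D would give 7, so the column player would deviate.
Since at least one player can profitably deviate, this is not a Nash equilibrium.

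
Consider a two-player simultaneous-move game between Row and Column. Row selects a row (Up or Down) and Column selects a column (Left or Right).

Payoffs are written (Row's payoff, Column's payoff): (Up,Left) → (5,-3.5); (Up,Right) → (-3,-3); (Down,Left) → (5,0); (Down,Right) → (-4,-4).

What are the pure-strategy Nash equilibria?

(Up, Right) and (Down, Left)

(Up, Left): Column prefers Right (-3 > -3.5) — not an equilibrium.
(Up, Right): Row gets -3 ≥ -4 from Down, and Column gets -3 ≥ -3.5 from Left — Nash equilibrium.
(Down, Left): Row gets 5 ≥ 5 from Up, and Column gets 0 ≥ -4 from Right — Nash equilibrium.
(Down, Right): Row prefers Up (-3 > -4); Column prefers Left (0 > -4) — not an equilibrium.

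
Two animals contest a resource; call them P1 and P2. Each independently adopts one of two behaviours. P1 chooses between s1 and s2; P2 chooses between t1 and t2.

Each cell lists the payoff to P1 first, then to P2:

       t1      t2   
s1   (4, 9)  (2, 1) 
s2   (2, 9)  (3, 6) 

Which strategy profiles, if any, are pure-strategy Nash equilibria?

(s1, t1): P1 gets 4 ≥ 2 from s2, and P2 gets 9 ≥ 1 from t2 — Nash equilibrium.
(s1, t2): P1 prefers s2 (3 > 2); P2 prefers t1 (9 > 1) — not an equilibrium.
(s2, t1): P1 prefers s1 (4 > 2) — not an equilibrium.
(s2, t2): P2 prefers t1 (9 > 6) — not an equilibrium.

(s1, t1)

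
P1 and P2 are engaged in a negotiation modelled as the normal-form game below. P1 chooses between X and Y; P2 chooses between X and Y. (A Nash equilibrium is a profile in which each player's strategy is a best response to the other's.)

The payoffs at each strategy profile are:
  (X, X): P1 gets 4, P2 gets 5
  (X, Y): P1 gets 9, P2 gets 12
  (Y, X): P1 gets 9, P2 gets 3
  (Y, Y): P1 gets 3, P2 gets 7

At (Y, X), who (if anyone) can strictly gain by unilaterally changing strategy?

P2

P1 at (Y, X) earns 9; deviating to X yields 4 — not better.
P2 earns 3; deviating to Y yields 7 — a strict improvement.
Only P2 has a strictly profitable deviation.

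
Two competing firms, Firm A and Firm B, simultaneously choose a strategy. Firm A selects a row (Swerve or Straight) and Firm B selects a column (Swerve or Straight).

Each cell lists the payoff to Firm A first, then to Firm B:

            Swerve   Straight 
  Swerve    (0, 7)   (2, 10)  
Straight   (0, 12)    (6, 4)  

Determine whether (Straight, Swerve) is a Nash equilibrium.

Yes

At (Straight, Swerve), Firm A earns 0; switching to Swerve would give 0, so Firm A has no profitable deviation.
Firm B earns 12; switching to Straight would give 4, so Firm B has no profitable deviation.
Neither player can gain by a unilateral deviation, so this profile is a Nash equilibrium.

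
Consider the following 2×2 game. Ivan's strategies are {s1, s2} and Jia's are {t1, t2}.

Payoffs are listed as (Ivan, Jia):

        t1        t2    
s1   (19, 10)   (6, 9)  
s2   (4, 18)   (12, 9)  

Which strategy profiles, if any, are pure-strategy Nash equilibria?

(s1, t1)

(s1, t1): Ivan gets 19 ≥ 4 from s2, and Jia gets 10 ≥ 9 from t2 — Nash equilibrium.
(s1, t2): Ivan prefers s2 (12 > 6); Jia prefers t1 (10 > 9) — not an equilibrium.
(s2, t1): Ivan prefers s1 (19 > 4) — not an equilibrium.
(s2, t2): Jia prefers t1 (18 > 9) — not an equilibrium.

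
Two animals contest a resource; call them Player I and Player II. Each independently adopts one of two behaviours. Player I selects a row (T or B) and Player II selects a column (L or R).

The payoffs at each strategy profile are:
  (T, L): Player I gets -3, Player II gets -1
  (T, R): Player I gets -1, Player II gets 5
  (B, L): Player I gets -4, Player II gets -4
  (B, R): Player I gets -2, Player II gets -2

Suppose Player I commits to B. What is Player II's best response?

Against B, Player II earns -4 from L and -2 from R.
So R is the best response.

R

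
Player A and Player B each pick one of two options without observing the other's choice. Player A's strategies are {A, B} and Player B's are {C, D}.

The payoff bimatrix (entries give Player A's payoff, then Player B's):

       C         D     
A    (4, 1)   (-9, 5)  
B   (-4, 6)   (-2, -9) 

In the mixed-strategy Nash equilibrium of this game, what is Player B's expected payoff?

First find x, the probability Player A plays A, from Player B's indifference between C and D: x + 6(1−x) = 5x − 9(1−x), giving x = 15/19.
Since Player B is indifferent in equilibrium, Player B's expected payoff equals the payoff from either column against (15/19, 4/19). Using C: (15/19) + 6(4/19) = 39/19.

39/19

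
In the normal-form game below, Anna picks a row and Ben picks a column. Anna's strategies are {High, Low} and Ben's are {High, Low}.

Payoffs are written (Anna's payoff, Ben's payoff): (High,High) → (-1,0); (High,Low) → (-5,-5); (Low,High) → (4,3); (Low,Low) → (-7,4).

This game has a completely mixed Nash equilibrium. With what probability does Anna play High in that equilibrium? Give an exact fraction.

1/6

Let p be the probability that Anna plays High. In a completely mixed equilibrium, Ben must be indifferent between High and Low.
Ben's expected payoff from High is 3(1−p); from Low it is −5p + 4(1−p).
Setting these equal: −3p + 3 = −9p + 4, so p = 1/6.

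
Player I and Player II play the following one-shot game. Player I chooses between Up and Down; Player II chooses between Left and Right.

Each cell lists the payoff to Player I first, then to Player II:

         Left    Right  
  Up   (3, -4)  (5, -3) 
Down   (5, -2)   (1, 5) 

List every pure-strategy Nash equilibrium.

(Up, Left): Player I prefers Down (5 > 3); Player II prefers Right (-3 > -4) — not an equilibrium.
(Up, Right): Player I gets 5 ≥ 1 from Down, and Player II gets -3 ≥ -4 from Left — Nash equilibrium.
(Down, Left): Player II prefers Right (5 > -2) — not an equilibrium.
(Down, Right): Player I prefers Up (5 > 1) — not an equilibrium.

(Up, Right)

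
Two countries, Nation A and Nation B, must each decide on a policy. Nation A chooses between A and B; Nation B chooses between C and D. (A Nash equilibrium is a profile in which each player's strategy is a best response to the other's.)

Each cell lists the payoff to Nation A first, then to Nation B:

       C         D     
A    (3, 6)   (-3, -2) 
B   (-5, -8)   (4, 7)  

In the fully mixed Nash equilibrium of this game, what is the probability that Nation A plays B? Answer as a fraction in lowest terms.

8/23

Let p be the probability that Nation A plays A. In a completely mixed equilibrium, Nation B must be indifferent between C and D.
Nation B's expected payoff from C is 6p − 8(1−p); from D it is −2p + 7(1−p).
Setting these equal: 14p − 8 = −9p + 7, so p = 15/23.
Therefore Nation A plays B with probability 1 − 15/23 = 8/23.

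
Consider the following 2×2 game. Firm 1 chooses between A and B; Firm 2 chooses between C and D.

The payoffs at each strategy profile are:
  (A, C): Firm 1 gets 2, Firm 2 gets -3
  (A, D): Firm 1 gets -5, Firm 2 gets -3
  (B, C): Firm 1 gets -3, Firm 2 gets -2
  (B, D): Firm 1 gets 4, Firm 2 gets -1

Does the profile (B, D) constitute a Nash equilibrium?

Yes

At (B, D), Firm 1 earns 4; switching to A would give -5, so Firm 1 has no profitable deviation.
Firm 2 earns -1; switching to C would give -2, so Firm 2 has no profitable deviation.
Neither player can gain by a unilateral deviation, so this profile is a Nash equilibrium.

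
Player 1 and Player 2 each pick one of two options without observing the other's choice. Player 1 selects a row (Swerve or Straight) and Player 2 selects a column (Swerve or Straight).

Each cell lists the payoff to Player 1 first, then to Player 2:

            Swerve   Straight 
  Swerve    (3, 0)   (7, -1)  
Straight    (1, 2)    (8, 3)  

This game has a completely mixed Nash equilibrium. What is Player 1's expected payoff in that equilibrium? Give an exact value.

17/3

First find q, the probability Player 2 plays Swerve, from Player 1's indifference between Swerve and Straight: 3q + 7(1−q) = q + 8(1−q), giving q = 1/3.
Since Player 1 is indifferent in equilibrium, Player 1's expected payoff equals the payoff from either row against (1/3, 2/3). Using Swerve: 3(1/3) + 7(2/3) = 17/3.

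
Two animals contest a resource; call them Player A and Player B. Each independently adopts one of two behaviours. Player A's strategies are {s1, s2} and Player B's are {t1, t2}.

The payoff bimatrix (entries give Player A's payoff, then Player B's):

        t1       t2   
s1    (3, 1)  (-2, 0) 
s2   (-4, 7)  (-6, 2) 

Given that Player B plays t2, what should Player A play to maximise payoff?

Against t2, Player A earns -2 from s1 and -6 from s2.
So s1 is the best response.

s1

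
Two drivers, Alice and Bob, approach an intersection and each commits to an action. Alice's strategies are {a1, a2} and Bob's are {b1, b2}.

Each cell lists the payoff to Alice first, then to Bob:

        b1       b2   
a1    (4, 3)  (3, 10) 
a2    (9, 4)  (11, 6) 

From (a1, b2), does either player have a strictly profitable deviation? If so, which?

Alice at (a1, b2) earns 3; deviating to a2 yields 11 — a strict improvement.
Bob earns 10; deviating to b1 yields 3 — not better.
Only Alice has a strictly profitable deviation.

Alice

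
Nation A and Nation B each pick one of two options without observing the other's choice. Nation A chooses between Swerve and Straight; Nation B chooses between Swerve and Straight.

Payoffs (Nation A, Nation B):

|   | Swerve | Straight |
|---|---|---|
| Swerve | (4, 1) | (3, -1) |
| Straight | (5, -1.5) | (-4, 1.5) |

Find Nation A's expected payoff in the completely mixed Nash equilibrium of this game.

31/8

First find q, the probability Nation B plays Swerve, from Nation A's indifference between Swerve and Straight: 4q + 3(1−q) = 5q − 4(1−q), giving q = 7/8.
Since Nation A is indifferent in equilibrium, Nation A's expected payoff equals the payoff from either row against (7/8, 1/8). Using Swerve: 4(7/8) + 3(1/8) = 31/8.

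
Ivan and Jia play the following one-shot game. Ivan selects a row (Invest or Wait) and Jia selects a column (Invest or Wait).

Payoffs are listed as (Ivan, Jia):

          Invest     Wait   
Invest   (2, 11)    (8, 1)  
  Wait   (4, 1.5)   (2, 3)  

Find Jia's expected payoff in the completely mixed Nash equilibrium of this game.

63/23

First find x, the probability Ivan plays Invest, from Jia's indifference between Invest and Wait: 11x + 1.5(1−x) = x + 3(1−x), giving x = 3/23.
Since Jia is indifferent in equilibrium, Jia's expected payoff equals the payoff from either column against (3/23, 20/23). Using Invest: 11(3/23) + 1.5(20/23) = 63/23.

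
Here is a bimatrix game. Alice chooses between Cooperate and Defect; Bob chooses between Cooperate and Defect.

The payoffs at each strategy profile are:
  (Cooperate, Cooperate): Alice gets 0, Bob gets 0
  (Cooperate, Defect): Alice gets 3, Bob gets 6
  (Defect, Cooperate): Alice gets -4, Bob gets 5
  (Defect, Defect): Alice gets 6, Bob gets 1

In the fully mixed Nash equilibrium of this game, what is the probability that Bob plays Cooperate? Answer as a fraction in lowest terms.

Let c be the probability that Bob plays Cooperate. In a completely mixed equilibrium, Alice must be indifferent between Cooperate and Defect.
Alice's expected payoff from Cooperate is 3(1−c); from Defect it is −4c + 6(1−c).
Setting these equal: −3c + 3 = −10c + 6, so c = 3/7.

3/7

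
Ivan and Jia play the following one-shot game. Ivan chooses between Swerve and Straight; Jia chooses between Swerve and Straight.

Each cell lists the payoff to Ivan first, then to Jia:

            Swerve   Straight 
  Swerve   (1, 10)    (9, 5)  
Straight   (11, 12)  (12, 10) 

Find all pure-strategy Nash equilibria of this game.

(Straight, Swerve)

(Swerve, Swerve): Ivan prefers Straight (11 > 1) — not an equilibrium.
(Swerve, Straight): Ivan prefers Straight (12 > 9); Jia prefers Swerve (10 > 5) — not an equilibrium.
(Straight, Swerve): Ivan gets 11 ≥ 1 from Swerve, and Jia gets 12 ≥ 10 from Straight — Nash equilibrium.
(Straight, Straight): Jia prefers Swerve (12 > 10) — not an equilibrium.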